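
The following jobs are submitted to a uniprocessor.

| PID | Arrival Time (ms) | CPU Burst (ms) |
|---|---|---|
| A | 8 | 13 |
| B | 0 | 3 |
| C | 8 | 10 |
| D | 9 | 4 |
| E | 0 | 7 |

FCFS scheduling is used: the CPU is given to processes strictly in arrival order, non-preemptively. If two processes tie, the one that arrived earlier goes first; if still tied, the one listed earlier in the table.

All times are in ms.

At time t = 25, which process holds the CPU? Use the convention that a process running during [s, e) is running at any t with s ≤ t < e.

C

Schedule: | B 0-3 | E 3-10 | A 10-23 | C 23-33 | D 33-37 |
Completion: A=23  B=3  C=33  D=37  E=10
Turnaround (C−A): A=15  B=3  C=25  D=28  E=10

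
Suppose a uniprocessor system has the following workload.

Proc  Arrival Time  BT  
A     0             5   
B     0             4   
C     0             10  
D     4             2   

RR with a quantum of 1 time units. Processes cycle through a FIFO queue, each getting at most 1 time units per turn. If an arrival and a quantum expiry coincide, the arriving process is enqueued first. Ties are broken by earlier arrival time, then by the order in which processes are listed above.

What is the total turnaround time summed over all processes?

56

Schedule: | A 0-1 | B 1-2 | C 2-3 | A 3-4 | B 4-5 | C 5-6 | D 6-7 | A 7-8 | B 8-9 | C 9-10 | D 10-11 | A 11-12 | B 12-13 | C 13-14 | A 14-15 | C 15-21 |
Completion: A=15  B=13  C=21  D=11
Turnaround (C−A): A=15  B=13  C=21  D=7
Turnaround = completion − arrival: A=15, B=13, C=21, D=7
Total turnaround = 15 + 13 + 21 + 7 = 56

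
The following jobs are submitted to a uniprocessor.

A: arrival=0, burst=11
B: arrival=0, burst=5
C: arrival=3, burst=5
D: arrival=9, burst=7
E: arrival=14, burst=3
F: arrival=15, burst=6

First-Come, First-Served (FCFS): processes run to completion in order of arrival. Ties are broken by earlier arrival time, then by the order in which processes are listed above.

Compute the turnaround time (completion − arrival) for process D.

Gantt: | A 0-11 | B 11-16 | C 16-21 | D 21-28 | E 28-31 | F 31-37 |
Completion: A=11  B=16  C=21  D=28  E=31  F=37
Turnaround (C−A): A=11  B=16  C=18  D=19  E=17  F=22
Turnaround(D) = completion − arrival = 28 − 9 = 19

19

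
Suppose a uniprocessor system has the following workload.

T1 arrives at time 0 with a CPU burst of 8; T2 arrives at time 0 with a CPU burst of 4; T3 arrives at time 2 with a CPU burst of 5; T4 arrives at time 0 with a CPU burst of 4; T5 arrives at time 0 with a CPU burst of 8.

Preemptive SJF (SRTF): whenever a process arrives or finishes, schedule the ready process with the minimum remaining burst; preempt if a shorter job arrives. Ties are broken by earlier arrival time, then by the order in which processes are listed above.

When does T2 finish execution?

4

Gantt: | T2 0-4 | T4 4-8 | T3 8-13 | T1 13-21 | T5 21-29 |
Completion: T1=21  T2=4  T3=13  T4=8  T5=29
Turnaround (C−A): T1=21  T2=4  T3=11  T4=8  T5=29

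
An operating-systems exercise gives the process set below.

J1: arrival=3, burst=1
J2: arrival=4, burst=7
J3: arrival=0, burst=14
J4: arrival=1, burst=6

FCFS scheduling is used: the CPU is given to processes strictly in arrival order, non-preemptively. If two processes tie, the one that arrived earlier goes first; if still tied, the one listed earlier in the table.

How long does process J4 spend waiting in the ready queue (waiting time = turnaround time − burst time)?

13

Gantt: | J3 0-14 | J4 14-20 | J1 20-21 | J2 21-28 |
Completion: J1=21  J2=28  J3=14  J4=20
Turnaround (C−A): J1=18  J2=24  J3=14  J4=19
Waiting(J4) = turnaround − burst = 19 − 6 = 13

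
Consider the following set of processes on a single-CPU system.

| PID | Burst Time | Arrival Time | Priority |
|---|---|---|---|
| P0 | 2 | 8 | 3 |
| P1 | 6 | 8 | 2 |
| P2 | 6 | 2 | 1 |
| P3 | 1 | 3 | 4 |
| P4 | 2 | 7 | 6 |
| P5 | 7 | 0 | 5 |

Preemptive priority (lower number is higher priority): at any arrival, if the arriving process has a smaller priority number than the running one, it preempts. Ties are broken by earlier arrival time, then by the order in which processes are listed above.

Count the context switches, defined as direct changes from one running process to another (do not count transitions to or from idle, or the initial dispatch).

6

Schedule: | P5 0-2 | P2 2-8 | P1 8-14 | P0 14-16 | P3 16-17 | P5 17-22 | P4 22-24 |
Completion: P0=16  P1=14  P2=8  P3=17  P4=24  P5=22
Turnaround (C−A): P0=8  P1=6  P2=6  P3=14  P4=17  P5=22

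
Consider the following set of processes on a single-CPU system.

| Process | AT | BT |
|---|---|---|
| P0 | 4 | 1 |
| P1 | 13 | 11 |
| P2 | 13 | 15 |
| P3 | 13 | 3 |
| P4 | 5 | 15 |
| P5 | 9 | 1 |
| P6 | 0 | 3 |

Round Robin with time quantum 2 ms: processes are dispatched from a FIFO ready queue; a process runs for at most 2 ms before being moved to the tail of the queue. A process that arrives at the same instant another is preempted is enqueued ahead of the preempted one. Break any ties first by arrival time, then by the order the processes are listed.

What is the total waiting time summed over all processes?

Gantt: | P6 0-3 | idle 3-4 | P0 4-5 | P4 5-9 | P5 9-10 | P4 10-14 | P1 14-16 | P2 16-18 | P3 18-20 | P4 20-22 | P1 22-24 | P2 24-26 | P3 26-27 | P4 27-29 | P1 29-31 | P2 31-33 | P4 33-35 | P1 35-37 | P2 37-39 | P4 39-40 | P1 40-42 | P2 42-44 | P1 44-45 | P2 45-50 |
Completion: P0=5  P1=45  P2=50  P3=27  P4=40  P5=10  P6=3
Turnaround (C−A): P0=1  P1=32  P2=37  P3=14  P4=35  P5=1  P6=3
Waiting = turnaround − burst: P0=0, P1=21, P2=22, P3=11, P4=20, P5=0, P6=0
Total waiting = 0 + 21 + 22 + 11 + 20 + 0 + 0 = 74

74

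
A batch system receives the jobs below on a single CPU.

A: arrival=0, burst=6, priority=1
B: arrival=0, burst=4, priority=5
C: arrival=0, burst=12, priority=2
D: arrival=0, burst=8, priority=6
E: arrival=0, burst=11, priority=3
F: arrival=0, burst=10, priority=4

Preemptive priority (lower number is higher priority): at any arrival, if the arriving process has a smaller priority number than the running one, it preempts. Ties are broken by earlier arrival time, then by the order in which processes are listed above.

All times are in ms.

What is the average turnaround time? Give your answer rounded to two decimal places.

31.00

Timeline: | A 0-6 | C 6-18 | E 18-29 | F 29-39 | B 39-43 | D 43-51 |
Completion: A=6  B=43  C=18  D=51  E=29  F=39
Turnaround (C−A): A=6  B=43  C=18  D=51  E=29  F=39
Turnaround times: A=6, B=43, C=18, D=51, E=29, F=39
Average turnaround = (6+43+18+51+29+39) / 6 = 186/6 = 31.00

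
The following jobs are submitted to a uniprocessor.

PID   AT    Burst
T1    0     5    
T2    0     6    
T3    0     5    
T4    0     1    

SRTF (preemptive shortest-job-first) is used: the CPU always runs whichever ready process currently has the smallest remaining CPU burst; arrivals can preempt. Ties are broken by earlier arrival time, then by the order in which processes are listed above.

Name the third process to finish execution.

Gantt: | T4 0-1 | T1 1-6 | T3 6-11 | T2 11-17 |
Completion: T1=6  T2=17  T3=11  T4=1
Turnaround (C−A): T1=6  T2=17  T3=11  T4=1
Finish order: T4 → T1 → T3 → T2

T3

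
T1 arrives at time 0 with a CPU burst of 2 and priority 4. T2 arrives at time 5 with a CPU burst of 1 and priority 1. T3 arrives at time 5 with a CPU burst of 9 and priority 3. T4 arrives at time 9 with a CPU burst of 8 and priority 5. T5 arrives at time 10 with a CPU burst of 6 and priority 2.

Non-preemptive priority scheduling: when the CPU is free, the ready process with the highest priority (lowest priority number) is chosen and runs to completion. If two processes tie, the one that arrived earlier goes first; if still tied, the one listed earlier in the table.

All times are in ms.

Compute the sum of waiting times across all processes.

18

Schedule: | T1 0-2 | idle 2-5 | T2 5-6 | T3 6-15 | T5 15-21 | T4 21-29 |
Completion: T1=2  T2=6  T3=15  T4=29  T5=21
Waiting = turnaround − burst: T1=0, T2=0, T3=1, T4=12, T5=5
Total waiting = 0 + 0 + 1 + 12 + 5 = 18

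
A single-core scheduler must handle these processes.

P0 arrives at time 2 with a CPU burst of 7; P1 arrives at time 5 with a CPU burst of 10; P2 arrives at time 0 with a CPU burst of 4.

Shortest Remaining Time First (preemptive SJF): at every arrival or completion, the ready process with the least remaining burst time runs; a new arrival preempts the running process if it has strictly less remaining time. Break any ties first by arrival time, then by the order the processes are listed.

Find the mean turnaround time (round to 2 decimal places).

Timeline: | P2 0-4 | P0 4-11 | P1 11-21 |
Completion: P0=11  P1=21  P2=4
Turnaround (C−A): P0=9  P1=16  P2=4
Turnaround times: P0=9, P1=16, P2=4
Average turnaround = (9+16+4) / 3 = 29/3 = 9.67

9.67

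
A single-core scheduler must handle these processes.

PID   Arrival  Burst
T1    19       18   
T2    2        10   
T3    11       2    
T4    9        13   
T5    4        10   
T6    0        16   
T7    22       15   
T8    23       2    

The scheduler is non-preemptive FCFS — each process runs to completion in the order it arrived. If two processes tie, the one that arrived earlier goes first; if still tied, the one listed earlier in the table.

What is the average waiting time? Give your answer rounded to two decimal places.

Gantt: | T6 0-16 | T2 16-26 | T5 26-36 | T4 36-49 | T3 49-51 | T1 51-69 | T7 69-84 | T8 84-86 |
Completion: T1=69  T2=26  T3=51  T4=49  T5=36  T6=16  T7=84  T8=86
Turnaround (C−A): T1=50  T2=24  T3=40  T4=40  T5=32  T6=16  T7=62  T8=63
Waiting times: T1=32, T2=14, T3=38, T4=27, T5=22, T6=0, T7=47, T8=61
Average waiting = (32+14+38+27+22+0+47+61) / 8 = 241/8 = 30.13

30.13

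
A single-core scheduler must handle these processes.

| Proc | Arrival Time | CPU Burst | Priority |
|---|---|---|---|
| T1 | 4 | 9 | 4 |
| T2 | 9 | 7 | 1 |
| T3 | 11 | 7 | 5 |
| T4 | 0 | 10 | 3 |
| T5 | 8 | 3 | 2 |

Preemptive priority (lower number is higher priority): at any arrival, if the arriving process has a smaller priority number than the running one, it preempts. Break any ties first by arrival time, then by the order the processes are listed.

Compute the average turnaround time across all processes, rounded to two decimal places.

17.40

Schedule: | T4 0-8 | T5 8-9 | T2 9-16 | T5 16-18 | T4 18-20 | T1 20-29 | T3 29-36 |
Completion: T1=29  T2=16  T3=36  T4=20  T5=18
Turnaround (C−A): T1=25  T2=7  T3=25  T4=20  T5=10
Turnaround times: T1=25, T2=7, T3=25, T4=20, T5=10
Average turnaround = (25+7+25+20+10) / 5 = 87/5 = 17.40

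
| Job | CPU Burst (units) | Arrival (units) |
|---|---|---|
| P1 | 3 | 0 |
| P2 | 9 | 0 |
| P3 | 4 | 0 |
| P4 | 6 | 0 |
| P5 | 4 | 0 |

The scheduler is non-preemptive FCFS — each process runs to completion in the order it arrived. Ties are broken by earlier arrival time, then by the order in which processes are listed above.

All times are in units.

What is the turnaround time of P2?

12

Gantt: | P1 0-3 | P2 3-12 | P3 12-16 | P4 16-22 | P5 22-26 |
Completion: P1=3  P2=12  P3=16  P4=22  P5=26
Turnaround (C−A): P1=3  P2=12  P3=16  P4=22  P5=26
Turnaround(P2) = completion − arrival = 12 − 0 = 12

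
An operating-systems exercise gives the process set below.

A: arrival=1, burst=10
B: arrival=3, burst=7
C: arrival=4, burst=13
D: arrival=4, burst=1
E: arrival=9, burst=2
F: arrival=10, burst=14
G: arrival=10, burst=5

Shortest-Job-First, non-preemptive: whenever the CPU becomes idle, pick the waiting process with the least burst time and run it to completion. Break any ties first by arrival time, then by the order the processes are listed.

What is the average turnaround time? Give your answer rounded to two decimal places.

Schedule: | idle 0-1 | A 1-11 | D 11-12 | E 12-14 | G 14-19 | B 19-26 | C 26-39 | F 39-53 |
Completion: A=11  B=26  C=39  D=12  E=14  F=53  G=19
Turnaround times: A=10, B=23, C=35, D=8, E=5, F=43, G=9
Average turnaround = (10+23+35+8+5+43+9) / 7 = 133/7 = 19.00

19.00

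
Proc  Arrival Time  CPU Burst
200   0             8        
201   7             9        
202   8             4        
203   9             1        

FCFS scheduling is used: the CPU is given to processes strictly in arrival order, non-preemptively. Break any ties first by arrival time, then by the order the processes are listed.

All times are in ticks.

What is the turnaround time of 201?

10

Gantt: | 200 0-8 | 201 8-17 | 202 17-21 | 203 21-22 |
Completion: 200=8  201=17  202=21  203=22
Turnaround(201) = completion − arrival = 17 − 7 = 10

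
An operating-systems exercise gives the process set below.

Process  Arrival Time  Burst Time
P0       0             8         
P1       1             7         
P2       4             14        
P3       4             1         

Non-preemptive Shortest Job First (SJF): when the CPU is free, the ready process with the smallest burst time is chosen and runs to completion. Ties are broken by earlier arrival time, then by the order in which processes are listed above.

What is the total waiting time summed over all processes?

24

Timeline: | P0 0-8 | P3 8-9 | P1 9-16 | P2 16-30 |
Completion: P0=8  P1=16  P2=30  P3=9
Turnaround (C−A): P0=8  P1=15  P2=26  P3=5
Waiting = turnaround − burst: P0=0, P1=8, P2=12, P3=4
Total waiting = 0 + 8 + 12 + 4 = 24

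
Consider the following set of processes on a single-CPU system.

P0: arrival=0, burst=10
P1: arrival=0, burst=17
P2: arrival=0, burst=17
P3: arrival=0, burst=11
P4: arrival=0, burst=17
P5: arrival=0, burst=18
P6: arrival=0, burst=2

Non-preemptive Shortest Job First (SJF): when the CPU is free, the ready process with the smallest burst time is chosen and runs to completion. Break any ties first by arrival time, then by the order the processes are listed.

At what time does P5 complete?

Schedule: | P6 0-2 | P0 2-12 | P3 12-23 | P1 23-40 | P2 40-57 | P4 57-74 | P5 74-92 |
Completion: P0=12  P1=40  P2=57  P3=23  P4=74  P5=92  P6=2

92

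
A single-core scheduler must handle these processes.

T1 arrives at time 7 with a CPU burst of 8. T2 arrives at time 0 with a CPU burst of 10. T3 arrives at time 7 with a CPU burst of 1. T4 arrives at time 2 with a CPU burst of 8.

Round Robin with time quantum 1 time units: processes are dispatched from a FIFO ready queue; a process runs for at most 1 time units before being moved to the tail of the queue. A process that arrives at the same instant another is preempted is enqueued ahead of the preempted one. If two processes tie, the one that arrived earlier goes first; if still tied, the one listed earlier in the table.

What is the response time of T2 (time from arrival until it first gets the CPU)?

0

Timeline: | T2 0-2 | T4 2-3 | T2 3-4 | T4 4-5 | T2 5-6 | T4 6-7 | T2 7-8 | T1 8-9 | T3 9-10 | T4 10-11 | T2 11-12 | T1 12-13 | T4 13-14 | T2 14-15 | T1 15-16 | T4 16-17 | T2 17-18 | T1 18-19 | T4 19-20 | T2 20-21 | T1 21-22 | T4 22-23 | T2 23-24 | T1 24-27 |
Completion: T1=27  T2=24  T3=10  T4=23
Response(T2) = first start − arrival = 0 − 0 = 0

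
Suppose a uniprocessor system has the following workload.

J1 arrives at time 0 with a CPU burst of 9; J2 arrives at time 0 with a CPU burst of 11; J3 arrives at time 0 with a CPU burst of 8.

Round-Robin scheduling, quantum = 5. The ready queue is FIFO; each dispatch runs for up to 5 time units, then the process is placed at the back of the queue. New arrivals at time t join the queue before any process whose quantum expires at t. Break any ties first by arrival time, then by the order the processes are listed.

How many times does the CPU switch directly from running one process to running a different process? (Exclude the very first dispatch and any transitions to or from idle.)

Schedule: | J1 0-5 | J2 5-10 | J3 10-15 | J1 15-19 | J2 19-24 | J3 24-27 | J2 27-28 |
Completion: J1=19  J2=28  J3=27

6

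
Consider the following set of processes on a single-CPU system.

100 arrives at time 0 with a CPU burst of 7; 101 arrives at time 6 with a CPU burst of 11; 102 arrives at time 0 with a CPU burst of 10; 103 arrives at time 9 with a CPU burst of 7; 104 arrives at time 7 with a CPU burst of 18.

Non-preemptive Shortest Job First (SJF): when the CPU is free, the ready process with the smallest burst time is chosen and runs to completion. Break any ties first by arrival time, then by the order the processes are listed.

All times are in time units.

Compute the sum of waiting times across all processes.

Schedule: | 100 0-7 | 102 7-17 | 103 17-24 | 101 24-35 | 104 35-53 |
Completion: 100=7  101=35  102=17  103=24  104=53
Turnaround (C−A): 100=7  101=29  102=17  103=15  104=46
Waiting = turnaround − burst: 100=0, 101=18, 102=7, 103=8, 104=28
Total waiting = 0 + 18 + 7 + 8 + 28 = 61

61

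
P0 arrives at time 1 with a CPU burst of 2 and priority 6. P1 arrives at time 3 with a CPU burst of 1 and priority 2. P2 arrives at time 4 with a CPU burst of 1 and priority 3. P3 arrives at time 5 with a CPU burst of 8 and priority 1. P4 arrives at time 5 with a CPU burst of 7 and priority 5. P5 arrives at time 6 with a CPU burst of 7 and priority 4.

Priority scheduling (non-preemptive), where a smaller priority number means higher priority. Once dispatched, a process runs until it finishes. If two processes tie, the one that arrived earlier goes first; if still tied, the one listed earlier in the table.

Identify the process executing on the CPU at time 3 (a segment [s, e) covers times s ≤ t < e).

Gantt: | idle 0-1 | P0 1-3 | P1 3-4 | P2 4-5 | P3 5-13 | P5 13-20 | P4 20-27 |
Completion: P0=3  P1=4  P2=5  P3=13  P4=27  P5=20
Turnaround (C−A): P0=2  P1=1  P2=1  P3=8  P4=22  P5=14

P1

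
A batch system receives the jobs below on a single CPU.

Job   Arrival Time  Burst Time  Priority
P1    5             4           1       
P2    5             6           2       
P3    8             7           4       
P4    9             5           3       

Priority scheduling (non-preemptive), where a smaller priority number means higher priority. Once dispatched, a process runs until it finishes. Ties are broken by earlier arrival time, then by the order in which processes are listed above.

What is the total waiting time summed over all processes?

Gantt: | idle 0-5 | P1 5-9 | P2 9-15 | P4 15-20 | P3 20-27 |
Completion: P1=9  P2=15  P3=27  P4=20
Waiting = turnaround − burst: P1=0, P2=4, P3=12, P4=6
Total waiting = 0 + 4 + 12 + 6 = 22

22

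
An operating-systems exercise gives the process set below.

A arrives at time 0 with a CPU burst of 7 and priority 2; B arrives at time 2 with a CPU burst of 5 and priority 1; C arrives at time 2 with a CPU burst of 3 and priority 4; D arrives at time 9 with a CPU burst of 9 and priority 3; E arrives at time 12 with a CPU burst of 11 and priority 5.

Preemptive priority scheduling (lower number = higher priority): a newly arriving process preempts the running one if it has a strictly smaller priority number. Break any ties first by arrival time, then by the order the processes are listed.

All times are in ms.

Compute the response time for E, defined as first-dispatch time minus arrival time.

12

Schedule: | A 0-2 | B 2-7 | A 7-12 | D 12-21 | C 21-24 | E 24-35 |
Completion: A=12  B=7  C=24  D=21  E=35
Turnaround (C−A): A=12  B=5  C=22  D=12  E=23
Response(E) = first start − arrival = 24 − 12 = 12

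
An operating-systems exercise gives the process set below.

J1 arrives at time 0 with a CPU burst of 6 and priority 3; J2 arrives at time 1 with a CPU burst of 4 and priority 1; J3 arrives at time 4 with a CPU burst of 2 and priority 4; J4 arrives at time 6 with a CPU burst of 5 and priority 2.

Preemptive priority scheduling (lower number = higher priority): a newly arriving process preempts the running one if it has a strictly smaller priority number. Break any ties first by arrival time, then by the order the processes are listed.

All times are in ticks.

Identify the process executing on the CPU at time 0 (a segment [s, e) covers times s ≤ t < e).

Schedule: | J1 0-1 | J2 1-5 | J1 5-6 | J4 6-11 | J1 11-15 | J3 15-17 |
Completion: J1=15  J2=5  J3=17  J4=11
Turnaround (C−A): J1=15  J2=4  J3=13  J4=5

J1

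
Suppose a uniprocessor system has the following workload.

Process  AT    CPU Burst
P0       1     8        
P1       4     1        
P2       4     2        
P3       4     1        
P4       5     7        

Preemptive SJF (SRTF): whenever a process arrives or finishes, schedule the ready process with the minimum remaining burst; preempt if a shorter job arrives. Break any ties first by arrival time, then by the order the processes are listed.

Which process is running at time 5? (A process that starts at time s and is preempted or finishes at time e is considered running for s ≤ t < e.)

Schedule: | idle 0-1 | P0 1-4 | P1 4-5 | P3 5-6 | P2 6-8 | P0 8-13 | P4 13-20 |
Completion: P0=13  P1=5  P2=8  P3=6  P4=20
Turnaround (C−A): P0=12  P1=1  P2=4  P3=2  P4=15

P3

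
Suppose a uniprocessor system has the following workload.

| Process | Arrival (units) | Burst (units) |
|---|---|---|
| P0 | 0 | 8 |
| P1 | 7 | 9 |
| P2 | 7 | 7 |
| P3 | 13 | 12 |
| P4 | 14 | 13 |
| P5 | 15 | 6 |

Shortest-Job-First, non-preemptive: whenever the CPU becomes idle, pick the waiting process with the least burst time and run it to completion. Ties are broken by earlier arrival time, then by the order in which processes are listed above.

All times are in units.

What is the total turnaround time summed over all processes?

115

Gantt: | P0 0-8 | P2 8-15 | P5 15-21 | P1 21-30 | P3 30-42 | P4 42-55 |
Completion: P0=8  P1=30  P2=15  P3=42  P4=55  P5=21
Turnaround = completion − arrival: P0=8, P1=23, P2=8, P3=29, P4=41, P5=6
Total turnaround = 8 + 23 + 8 + 29 + 41 + 6 = 115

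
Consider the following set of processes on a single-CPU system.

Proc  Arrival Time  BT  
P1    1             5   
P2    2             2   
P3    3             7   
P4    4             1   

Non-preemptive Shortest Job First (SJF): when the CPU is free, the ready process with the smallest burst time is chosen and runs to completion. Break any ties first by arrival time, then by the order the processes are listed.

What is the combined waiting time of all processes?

Schedule: | idle 0-1 | P1 1-6 | P4 6-7 | P2 7-9 | P3 9-16 |
Completion: P1=6  P2=9  P3=16  P4=7
Waiting = turnaround − burst: P1=0, P2=5, P3=6, P4=2
Total waiting = 0 + 5 + 6 + 2 = 13

13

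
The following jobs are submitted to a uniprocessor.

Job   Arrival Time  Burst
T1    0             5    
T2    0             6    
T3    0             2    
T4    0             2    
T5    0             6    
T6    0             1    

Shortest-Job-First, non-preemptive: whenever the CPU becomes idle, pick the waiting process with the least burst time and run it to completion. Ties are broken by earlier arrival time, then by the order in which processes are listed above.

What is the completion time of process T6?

1

Gantt: | T6 0-1 | T3 1-3 | T4 3-5 | T1 5-10 | T2 10-16 | T5 16-22 |
Completion: T1=10  T2=16  T3=3  T4=5  T5=22  T6=1
Turnaround (C−A): T1=10  T2=16  T3=3  T4=5  T5=22  T6=1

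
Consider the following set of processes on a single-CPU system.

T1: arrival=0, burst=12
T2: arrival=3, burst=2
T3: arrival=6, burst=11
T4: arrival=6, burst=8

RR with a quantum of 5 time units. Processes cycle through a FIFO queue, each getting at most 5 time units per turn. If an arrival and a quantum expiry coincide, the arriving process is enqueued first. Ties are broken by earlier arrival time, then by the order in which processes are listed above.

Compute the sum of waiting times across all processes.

48

Timeline: | T1 0-5 | T2 5-7 | T1 7-12 | T3 12-17 | T4 17-22 | T1 22-24 | T3 24-29 | T4 29-32 | T3 32-33 |
Completion: T1=24  T2=7  T3=33  T4=32
Turnaround (C−A): T1=24  T2=4  T3=27  T4=26
Waiting = turnaround − burst: T1=12, T2=2, T3=16, T4=18
Total waiting = 12 + 2 + 16 + 18 = 48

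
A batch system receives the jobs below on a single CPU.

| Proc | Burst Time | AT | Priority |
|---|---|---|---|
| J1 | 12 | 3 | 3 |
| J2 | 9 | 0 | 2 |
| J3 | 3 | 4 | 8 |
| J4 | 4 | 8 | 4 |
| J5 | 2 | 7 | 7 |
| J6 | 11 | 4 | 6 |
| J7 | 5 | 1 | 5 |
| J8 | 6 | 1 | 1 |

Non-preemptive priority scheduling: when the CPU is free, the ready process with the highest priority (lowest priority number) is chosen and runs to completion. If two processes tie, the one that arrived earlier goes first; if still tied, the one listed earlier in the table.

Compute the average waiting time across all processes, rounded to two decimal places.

Schedule: | J2 0-9 | J8 9-15 | J1 15-27 | J4 27-31 | J7 31-36 | J6 36-47 | J5 47-49 | J3 49-52 |
Completion: J1=27  J2=9  J3=52  J4=31  J5=49  J6=47  J7=36  J8=15
Turnaround (C−A): J1=24  J2=9  J3=48  J4=23  J5=42  J6=43  J7=35  J8=14
Waiting times: J1=12, J2=0, J3=45, J4=19, J5=40, J6=32, J7=30, J8=8
Average waiting = (12+0+45+19+40+32+30+8) / 8 = 186/8 = 23.25

23.25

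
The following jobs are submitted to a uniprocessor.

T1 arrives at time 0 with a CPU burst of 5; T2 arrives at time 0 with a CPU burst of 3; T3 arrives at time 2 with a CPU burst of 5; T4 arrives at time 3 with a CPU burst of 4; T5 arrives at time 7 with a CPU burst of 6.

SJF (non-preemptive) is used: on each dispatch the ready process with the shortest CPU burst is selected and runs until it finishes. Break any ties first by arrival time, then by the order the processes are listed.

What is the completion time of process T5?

Schedule: | T2 0-3 | T4 3-7 | T1 7-12 | T3 12-17 | T5 17-23 |
Completion: T1=12  T2=3  T3=17  T4=7  T5=23
Turnaround (C−A): T1=12  T2=3  T3=15  T4=4  T5=16

23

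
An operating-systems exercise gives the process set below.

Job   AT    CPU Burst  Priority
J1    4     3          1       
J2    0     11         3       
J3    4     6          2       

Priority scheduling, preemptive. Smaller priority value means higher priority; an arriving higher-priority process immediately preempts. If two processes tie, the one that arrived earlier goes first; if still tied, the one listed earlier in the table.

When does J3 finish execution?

13

Timeline: | J2 0-4 | J1 4-7 | J3 7-13 | J2 13-20 |
Completion: J1=7  J2=20  J3=13
Turnaround (C−A): J1=3  J2=20  J3=9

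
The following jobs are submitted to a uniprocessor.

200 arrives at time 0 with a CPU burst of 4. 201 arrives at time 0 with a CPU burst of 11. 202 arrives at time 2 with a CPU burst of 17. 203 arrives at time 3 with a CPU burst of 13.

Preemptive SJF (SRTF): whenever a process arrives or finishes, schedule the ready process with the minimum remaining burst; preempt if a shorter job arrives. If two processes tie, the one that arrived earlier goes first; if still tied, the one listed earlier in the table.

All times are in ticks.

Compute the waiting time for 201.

Gantt: | 200 0-4 | 201 4-15 | 203 15-28 | 202 28-45 |
Completion: 200=4  201=15  202=45  203=28
Turnaround (C−A): 200=4  201=15  202=43  203=25
Waiting(201) = turnaround − burst = 15 − 11 = 4

4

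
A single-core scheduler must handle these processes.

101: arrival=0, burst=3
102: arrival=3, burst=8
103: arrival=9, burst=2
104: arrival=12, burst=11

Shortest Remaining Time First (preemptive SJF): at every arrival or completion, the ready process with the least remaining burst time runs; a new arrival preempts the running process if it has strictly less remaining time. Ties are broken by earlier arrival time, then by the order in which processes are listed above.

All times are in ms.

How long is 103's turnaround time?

4

Gantt: | 101 0-3 | 102 3-11 | 103 11-13 | 104 13-24 |
Completion: 101=3  102=11  103=13  104=24
Turnaround(103) = completion − arrival = 13 − 9 = 4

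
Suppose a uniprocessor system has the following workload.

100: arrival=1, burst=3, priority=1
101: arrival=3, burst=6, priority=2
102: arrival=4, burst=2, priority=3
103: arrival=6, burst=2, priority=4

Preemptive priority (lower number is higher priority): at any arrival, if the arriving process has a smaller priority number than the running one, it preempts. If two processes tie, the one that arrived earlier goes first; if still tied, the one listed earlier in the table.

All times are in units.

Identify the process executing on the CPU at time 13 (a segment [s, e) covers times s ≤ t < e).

Timeline: | idle 0-1 | 100 1-4 | 101 4-10 | 102 10-12 | 103 12-14 |
Completion: 100=4  101=10  102=12  103=14
Turnaround (C−A): 100=3  101=7  102=8  103=8

103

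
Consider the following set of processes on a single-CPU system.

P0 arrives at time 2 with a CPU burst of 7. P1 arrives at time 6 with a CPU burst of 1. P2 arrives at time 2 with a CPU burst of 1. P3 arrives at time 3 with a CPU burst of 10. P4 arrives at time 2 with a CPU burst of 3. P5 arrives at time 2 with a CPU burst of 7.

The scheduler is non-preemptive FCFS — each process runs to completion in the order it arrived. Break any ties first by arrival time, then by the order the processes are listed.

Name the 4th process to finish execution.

Schedule: | idle 0-2 | P0 2-9 | P2 9-10 | P4 10-13 | P5 13-20 | P3 20-30 | P1 30-31 |
Completion: P0=9  P1=31  P2=10  P3=30  P4=13  P5=20
Finish order: P0 → P2 → P4 → P5 → P3 → P1

P5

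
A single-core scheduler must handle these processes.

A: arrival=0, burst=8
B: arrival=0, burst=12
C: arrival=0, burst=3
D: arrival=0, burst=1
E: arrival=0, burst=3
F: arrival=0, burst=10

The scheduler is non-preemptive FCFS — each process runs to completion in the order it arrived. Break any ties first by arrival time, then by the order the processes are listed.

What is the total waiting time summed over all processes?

102

Schedule: | A 0-8 | B 8-20 | C 20-23 | D 23-24 | E 24-27 | F 27-37 |
Completion: A=8  B=20  C=23  D=24  E=27  F=37
Turnaround (C−A): A=8  B=20  C=23  D=24  E=27  F=37
Waiting = turnaround − burst: A=0, B=8, C=20, D=23, E=24, F=27
Total waiting = 0 + 8 + 20 + 23 + 24 + 27 = 102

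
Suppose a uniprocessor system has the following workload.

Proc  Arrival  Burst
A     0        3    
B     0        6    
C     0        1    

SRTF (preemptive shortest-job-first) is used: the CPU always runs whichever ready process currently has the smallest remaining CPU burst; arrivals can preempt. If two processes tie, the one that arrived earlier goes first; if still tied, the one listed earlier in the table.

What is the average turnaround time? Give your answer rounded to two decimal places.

5.00

Gantt: | C 0-1 | A 1-4 | B 4-10 |
Completion: A=4  B=10  C=1
Turnaround (C−A): A=4  B=10  C=1
Turnaround times: A=4, B=10, C=1
Average turnaround = (4+10+1) / 3 = 15/3 = 5.00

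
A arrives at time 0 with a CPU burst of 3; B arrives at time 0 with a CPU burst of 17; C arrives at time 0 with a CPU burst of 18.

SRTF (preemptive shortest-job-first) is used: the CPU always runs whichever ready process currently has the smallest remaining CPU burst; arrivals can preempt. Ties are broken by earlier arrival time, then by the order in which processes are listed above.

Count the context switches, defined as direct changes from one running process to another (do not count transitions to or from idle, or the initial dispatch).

2

Gantt: | A 0-3 | B 3-20 | C 20-38 |
Completion: A=3  B=20  C=38
Turnaround (C−A): A=3  B=20  C=38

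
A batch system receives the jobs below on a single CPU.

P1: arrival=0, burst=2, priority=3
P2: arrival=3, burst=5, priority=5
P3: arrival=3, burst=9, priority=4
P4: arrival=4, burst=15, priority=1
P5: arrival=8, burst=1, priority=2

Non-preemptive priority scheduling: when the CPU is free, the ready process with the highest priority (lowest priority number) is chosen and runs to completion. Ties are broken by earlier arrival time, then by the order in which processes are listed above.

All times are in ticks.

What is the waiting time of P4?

Schedule: | P1 0-2 | idle 2-3 | P3 3-12 | P4 12-27 | P5 27-28 | P2 28-33 |
Completion: P1=2  P2=33  P3=12  P4=27  P5=28
Waiting(P4) = turnaround − burst = 23 − 15 = 8

8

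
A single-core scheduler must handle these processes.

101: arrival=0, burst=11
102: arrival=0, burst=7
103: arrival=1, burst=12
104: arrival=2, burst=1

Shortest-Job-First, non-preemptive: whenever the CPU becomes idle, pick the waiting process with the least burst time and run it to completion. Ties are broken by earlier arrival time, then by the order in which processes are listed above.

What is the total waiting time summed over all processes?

31

Gantt: | 102 0-7 | 104 7-8 | 101 8-19 | 103 19-31 |
Completion: 101=19  102=7  103=31  104=8
Waiting = turnaround − burst: 101=8, 102=0, 103=18, 104=5
Total waiting = 8 + 0 + 18 + 5 = 31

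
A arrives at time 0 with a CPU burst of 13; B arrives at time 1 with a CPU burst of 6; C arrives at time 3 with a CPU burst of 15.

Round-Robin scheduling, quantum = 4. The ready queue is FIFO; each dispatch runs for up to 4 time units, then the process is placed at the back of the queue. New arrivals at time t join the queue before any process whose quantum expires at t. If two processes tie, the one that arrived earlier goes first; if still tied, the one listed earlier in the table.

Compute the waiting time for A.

18

Schedule: | A 0-4 | B 4-8 | C 8-12 | A 12-16 | B 16-18 | C 18-22 | A 22-26 | C 26-30 | A 30-31 | C 31-34 |
Completion: A=31  B=18  C=34
Turnaround (C−A): A=31  B=17  C=31
Waiting(A) = turnaround − burst = 31 − 13 = 18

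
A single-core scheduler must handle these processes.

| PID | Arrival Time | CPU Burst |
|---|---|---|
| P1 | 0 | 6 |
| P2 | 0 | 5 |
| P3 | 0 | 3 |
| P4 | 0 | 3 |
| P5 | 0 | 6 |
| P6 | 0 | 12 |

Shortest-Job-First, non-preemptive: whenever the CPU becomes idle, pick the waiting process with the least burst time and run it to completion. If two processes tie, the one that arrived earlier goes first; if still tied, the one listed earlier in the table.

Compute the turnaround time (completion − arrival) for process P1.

17

Timeline: | P3 0-3 | P4 3-6 | P2 6-11 | P1 11-17 | P5 17-23 | P6 23-35 |
Completion: P1=17  P2=11  P3=3  P4=6  P5=23  P6=35
Turnaround (C−A): P1=17  P2=11  P3=3  P4=6  P5=23  P6=35
Turnaround(P1) = completion − arrival = 17 − 0 = 17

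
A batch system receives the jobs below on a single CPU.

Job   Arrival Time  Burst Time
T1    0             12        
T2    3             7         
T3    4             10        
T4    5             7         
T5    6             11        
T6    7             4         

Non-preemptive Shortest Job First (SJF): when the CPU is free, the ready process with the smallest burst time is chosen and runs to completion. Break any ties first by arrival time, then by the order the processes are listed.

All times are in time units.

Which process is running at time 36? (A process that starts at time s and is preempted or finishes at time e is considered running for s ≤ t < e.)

T3

Gantt: | T1 0-12 | T6 12-16 | T2 16-23 | T4 23-30 | T3 30-40 | T5 40-51 |
Completion: T1=12  T2=23  T3=40  T4=30  T5=51  T6=16
Turnaround (C−A): T1=12  T2=20  T3=36  T4=25  T5=45  T6=9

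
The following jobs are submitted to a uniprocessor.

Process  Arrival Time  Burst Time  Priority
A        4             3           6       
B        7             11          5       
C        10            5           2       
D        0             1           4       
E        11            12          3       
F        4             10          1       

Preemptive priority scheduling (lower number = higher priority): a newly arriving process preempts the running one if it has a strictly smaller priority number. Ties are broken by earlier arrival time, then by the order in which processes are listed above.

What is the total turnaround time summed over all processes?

116

Schedule: | D 0-1 | idle 1-4 | F 4-14 | C 14-19 | E 19-31 | B 31-42 | A 42-45 |
Completion: A=45  B=42  C=19  D=1  E=31  F=14
Turnaround (C−A): A=41  B=35  C=9  D=1  E=20  F=10
Turnaround = completion − arrival: A=41, B=35, C=9, D=1, E=20, F=10
Total turnaround = 41 + 35 + 9 + 1 + 20 + 10 = 116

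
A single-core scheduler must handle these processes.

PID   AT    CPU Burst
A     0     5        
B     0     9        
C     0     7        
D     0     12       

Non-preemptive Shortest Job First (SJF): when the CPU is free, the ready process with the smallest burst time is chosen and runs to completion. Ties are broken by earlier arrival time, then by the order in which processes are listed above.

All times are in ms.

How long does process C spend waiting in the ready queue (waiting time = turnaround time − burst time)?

Schedule: | A 0-5 | C 5-12 | B 12-21 | D 21-33 |
Completion: A=5  B=21  C=12  D=33
Waiting(C) = turnaround − burst = 12 − 7 = 5

5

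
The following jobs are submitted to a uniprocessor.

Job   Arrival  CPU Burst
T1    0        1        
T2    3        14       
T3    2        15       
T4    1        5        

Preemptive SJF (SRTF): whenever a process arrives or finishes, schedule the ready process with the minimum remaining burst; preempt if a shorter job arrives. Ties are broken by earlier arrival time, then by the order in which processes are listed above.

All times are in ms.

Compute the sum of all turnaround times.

56

Gantt: | T1 0-1 | T4 1-6 | T2 6-20 | T3 20-35 |
Completion: T1=1  T2=20  T3=35  T4=6
Turnaround (C−A): T1=1  T2=17  T3=33  T4=5
Turnaround = completion − arrival: T1=1, T2=17, T3=33, T4=5
Total turnaround = 1 + 17 + 33 + 5 = 56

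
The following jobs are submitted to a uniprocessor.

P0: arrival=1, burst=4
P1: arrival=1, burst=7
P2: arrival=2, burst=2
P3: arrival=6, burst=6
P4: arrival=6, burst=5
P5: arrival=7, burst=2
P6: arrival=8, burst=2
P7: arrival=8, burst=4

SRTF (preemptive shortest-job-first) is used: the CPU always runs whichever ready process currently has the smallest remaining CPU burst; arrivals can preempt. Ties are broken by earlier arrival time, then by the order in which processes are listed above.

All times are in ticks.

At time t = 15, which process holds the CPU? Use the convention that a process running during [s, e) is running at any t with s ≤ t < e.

Gantt: | idle 0-1 | P0 1-2 | P2 2-4 | P0 4-7 | P5 7-9 | P6 9-11 | P7 11-15 | P4 15-20 | P3 20-26 | P1 26-33 |
Completion: P0=7  P1=33  P2=4  P3=26  P4=20  P5=9  P6=11  P7=15
Turnaround (C−A): P0=6  P1=32  P2=2  P3=20  P4=14  P5=2  P6=3  P7=7

P4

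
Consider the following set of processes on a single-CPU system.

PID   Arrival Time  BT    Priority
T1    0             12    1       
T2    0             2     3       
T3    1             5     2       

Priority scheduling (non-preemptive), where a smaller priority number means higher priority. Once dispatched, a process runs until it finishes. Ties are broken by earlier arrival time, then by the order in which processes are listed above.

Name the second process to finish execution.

T3

Schedule: | T1 0-12 | T3 12-17 | T2 17-19 |
Completion: T1=12  T2=19  T3=17
Turnaround (C−A): T1=12  T2=19  T3=16
Finish order: T1 → T3 → T2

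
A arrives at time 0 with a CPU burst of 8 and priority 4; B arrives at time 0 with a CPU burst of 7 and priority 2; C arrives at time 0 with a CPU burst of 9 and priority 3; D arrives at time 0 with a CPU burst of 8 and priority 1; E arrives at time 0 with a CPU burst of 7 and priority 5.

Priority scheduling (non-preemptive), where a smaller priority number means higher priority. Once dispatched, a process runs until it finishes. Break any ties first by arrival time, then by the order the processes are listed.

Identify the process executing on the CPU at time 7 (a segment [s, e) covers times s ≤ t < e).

Schedule: | D 0-8 | B 8-15 | C 15-24 | A 24-32 | E 32-39 |
Completion: A=32  B=15  C=24  D=8  E=39
Turnaround (C−A): A=32  B=15  C=24  D=8  E=39

D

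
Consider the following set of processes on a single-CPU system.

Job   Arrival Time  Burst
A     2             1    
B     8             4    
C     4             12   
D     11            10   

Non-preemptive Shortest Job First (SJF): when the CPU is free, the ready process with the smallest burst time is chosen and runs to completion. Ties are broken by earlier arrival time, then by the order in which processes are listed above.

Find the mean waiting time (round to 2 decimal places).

Timeline: | idle 0-2 | A 2-3 | idle 3-4 | C 4-16 | B 16-20 | D 20-30 |
Completion: A=3  B=20  C=16  D=30
Waiting times: A=0, B=8, C=0, D=9
Average waiting = (0+8+0+9) / 4 = 17/4 = 4.25

4.25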